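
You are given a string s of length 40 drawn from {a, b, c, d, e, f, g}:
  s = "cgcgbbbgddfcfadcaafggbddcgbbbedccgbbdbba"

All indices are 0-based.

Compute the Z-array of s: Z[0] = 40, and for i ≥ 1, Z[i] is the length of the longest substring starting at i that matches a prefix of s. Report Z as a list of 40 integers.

[40, 0, 2, 0, 0, 0, 0, 0, 0, 0, 0, 1, 0, 0, 0, 1, 0, 0, 0, 0, 0, 0, 0, 0, 2, 0, 0, 0, 0, 0, 0, 1, 2, 0, 0, 0, 0, 0, 0, 0]

Z[0]=40
i=1: fresh scan; Z[1]=0
i=2: fresh scan; Z[2]=2 grow→box=[2,4)
i=3: min(r-i=1, Z[1]=0)=0; Z[3]=0
i=4: fresh scan; Z[4]=0
i=5: fresh scan; Z[5]=0
i=6: fresh scan; Z[6]=0
i=7: fresh scan; Z[7]=0
i=8: fresh scan; Z[8]=0
i=9: fresh scan; Z[9]=0
i=10: fresh scan; Z[10]=0
i=11: fresh scan; Z[11]=1 grow→box=[11,12)
i=12: fresh scan; Z[12]=0
i=13: fresh scan; Z[13]=0
i=14: fresh scan; Z[14]=0
i=15: fresh scan; Z[15]=1 grow→box=[15,16)
i=16: fresh scan; Z[16]=0
i=17: fresh scan; Z[17]=0
i=18: fresh scan; Z[18]=0
i=19: fresh scan; Z[19]=0
i=20: fresh scan; Z[20]=0
i=21: fresh scan; Z[21]=0
i=22: fresh scan; Z[22]=0
i=23: fresh scan; Z[23]=0
i=24: fresh scan; Z[24]=2 grow→box=[24,26)
i=25: min(r-i=1, Z[1]=0)=0; Z[25]=0
i=26: fresh scan; Z[26]=0
i=27: fresh scan; Z[27]=0
i=28: fresh scan; Z[28]=0
i=29: fresh scan; Z[29]=0
i=30: fresh scan; Z[30]=0
i=31: fresh scan; Z[31]=1 grow→box=[31,32)
i=32: fresh scan; Z[32]=2 grow→box=[32,34)
i=33: min(r-i=1, Z[1]=0)=0; Z[33]=0
i=34: fresh scan; Z[34]=0
i=35: fresh scan; Z[35]=0
i=36: fresh scan; Z[36]=0
i=37: fresh scan; Z[37]=0
i=38: fresh scan; Z[38]=0
i=39: fresh scan; Z[39]=0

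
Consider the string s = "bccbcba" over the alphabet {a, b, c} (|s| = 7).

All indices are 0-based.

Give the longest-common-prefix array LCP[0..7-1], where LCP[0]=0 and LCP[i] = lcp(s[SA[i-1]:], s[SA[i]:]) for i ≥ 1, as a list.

sorted suffixes:
  #0 SA[0]=6  'a'
  #1 SA[1]=5  'ba'
  #2 SA[2]=3  'bcba'
  #3 SA[3]=0  'bccbcba'
  #4 SA[4]=4  'cba'
  #5 SA[5]=2  'cbcba'
  #6 SA[6]=1  'ccbcba'

SA = [6, 5, 3, 0, 4, 2, 1]
[i] adj suffixes → lcp
  [1] 6/5 → 0 ('')
  [2] 5/3 → 1 ('b')
  [3] 3/0 → 2 ('bc')
  [4] 0/4 → 0 ('')
  [5] 4/2 → 2 ('cb')
  [6] 2/1 → 1 ('c')

[0, 0, 1, 2, 0, 2, 1]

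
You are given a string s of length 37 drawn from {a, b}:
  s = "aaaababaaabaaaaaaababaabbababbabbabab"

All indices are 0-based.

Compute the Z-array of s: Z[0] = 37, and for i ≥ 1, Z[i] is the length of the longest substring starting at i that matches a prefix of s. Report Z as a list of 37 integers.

[37, 3, 2, 1, 0, 1, 0, 3, 2, 1, 0, 4, 4, 4, 9, 3, 2, 1, 0, 1, 0, 2, 1, 0, 0, 1, 0, 1, 0, 0, 1, 0, 0, 1, 0, 1, 0]

Z[0]=37
i=1: i≥r, start 0; Z[1]=3 extend→box=[1,4)
i=2: min(r-i=2, Z[1]=3)=2; Z[2]=2
i=3: min(r-i=1, Z[2]=2)=1; Z[3]=1
i=4: i≥r, start 0; Z[4]=0
i=5: i≥r, start 0; Z[5]=1 extend→box=[5,6)
i=6: i≥r, start 0; Z[6]=0
i=7: i≥r, start 0; Z[7]=3 extend→box=[7,10)
i=8: min(r-i=2, Z[1]=3)=2; Z[8]=2
i=9: min(r-i=1, Z[2]=2)=1; Z[9]=1
i=10: i≥r, start 0; Z[10]=0
i=11: i≥r, start 0; Z[11]=4 extend→box=[11,15)
i=12: min(r-i=3, Z[1]=3)=3; Z[12]=4 extend→box=[12,16)
i=13: min(r-i=3, Z[1]=3)=3; Z[13]=4 extend→box=[13,17)
i=14: min(r-i=3, Z[1]=3)=3; Z[14]=9 extend→box=[14,23)
i=15: min(r-i=8, Z[1]=3)=3; Z[15]=3
i=16: min(r-i=7, Z[2]=2)=2; Z[16]=2
i=17: min(r-i=6, Z[3]=1)=1; Z[17]=1
i=18: min(r-i=5, Z[4]=0)=0; Z[18]=0
i=19: min(r-i=4, Z[5]=1)=1; Z[19]=1
i=20: min(r-i=3, Z[6]=0)=0; Z[20]=0
i=21: min(r-i=2, Z[7]=3)=2; Z[21]=2
i=22: min(r-i=1, Z[8]=2)=1; Z[22]=1
i=23: i≥r, start 0; Z[23]=0
i=24: i≥r, start 0; Z[24]=0
i=25: i≥r, start 0; Z[25]=1 extend→box=[25,26)
i=26: i≥r, start 0; Z[26]=0
i=27: i≥r, start 0; Z[27]=1 extend→box=[27,28)
i=28: i≥r, start 0; Z[28]=0
i=29: i≥r, start 0; Z[29]=0
i=30: i≥r, start 0; Z[30]=1 extend→box=[30,31)
i=31: i≥r, start 0; Z[31]=0
i=32: i≥r, start 0; Z[32]=0
i=33: i≥r, start 0; Z[33]=1 extend→box=[33,34)
i=34: i≥r, start 0; Z[34]=0
i=35: i≥r, start 0; Z[35]=1 extend→box=[35,36)
i=36: i≥r, start 0; Z[36]=0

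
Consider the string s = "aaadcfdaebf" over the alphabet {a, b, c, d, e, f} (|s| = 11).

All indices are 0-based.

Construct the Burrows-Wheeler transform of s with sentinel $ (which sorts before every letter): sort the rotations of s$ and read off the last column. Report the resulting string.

f$aadedfaabc

rank  rotation      last
    0  $aaadcfdaebf  f
    1  aaadcfdaebf$  $
    2  aadcfdaebf$a  a
    3  adcfdaebf$aa  a
    4  aebf$aaadcfd  d
    5  bf$aaadcfdae  e
    6  cfdaebf$aaad  d
    7  daebf$aaadcf  f
    8  dcfdaebf$aaa  a
    9  ebf$aaadcfda  a
   10  f$aaadcfdaeb  b
   11  fdaebf$aaadc  c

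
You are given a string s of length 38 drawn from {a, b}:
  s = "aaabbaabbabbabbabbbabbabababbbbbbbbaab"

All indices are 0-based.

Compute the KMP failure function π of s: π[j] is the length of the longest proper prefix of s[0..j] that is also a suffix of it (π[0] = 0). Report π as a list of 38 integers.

π[0] = 0
j=1 s[j]='a': π[1]=1 (border 'a')
j=2 s[j]='a': π[2]=2 (border 'aa')
j=3 s[j]='b': k: 2→1→0; π[3]=0 (border '')
j=4 s[j]='b': π[4]=0 (border '')
j=5 s[j]='a': π[5]=1 (border 'a')
j=6 s[j]='a': π[6]=2 (border 'aa')
j=7 s[j]='b': k: 2→1→0; π[7]=0 (border '')
j=8 s[j]='b': π[8]=0 (border '')
j=9 s[j]='a': π[9]=1 (border 'a')
j=10 s[j]='b': k: 1→0; π[10]=0 (border '')
j=11 s[j]='b': π[11]=0 (border '')
j=12 s[j]='a': π[12]=1 (border 'a')
j=13 s[j]='b': k: 1→0; π[13]=0 (border '')
j=14 s[j]='b': π[14]=0 (border '')
j=15 s[j]='a': π[15]=1 (border 'a')
j=16 s[j]='b': k: 1→0; π[16]=0 (border '')
j=17 s[j]='b': π[17]=0 (border '')
j=18 s[j]='b': π[18]=0 (border '')
j=19 s[j]='a': π[19]=1 (border 'a')
j=20 s[j]='b': k: 1→0; π[20]=0 (border '')
j=21 s[j]='b': π[21]=0 (border '')
j=22 s[j]='a': π[22]=1 (border 'a')
j=23 s[j]='b': k: 1→0; π[23]=0 (border '')
j=24 s[j]='a': π[24]=1 (border 'a')
j=25 s[j]='b': k: 1→0; π[25]=0 (border '')
j=26 s[j]='a': π[26]=1 (border 'a')
j=27 s[j]='b': k: 1→0; π[27]=0 (border '')
j=28 s[j]='b': π[28]=0 (border '')
j=29 s[j]='b': π[29]=0 (border '')
j=30 s[j]='b': π[30]=0 (border '')
j=31 s[j]='b': π[31]=0 (border '')
j=32 s[j]='b': π[32]=0 (border '')
j=33 s[j]='b': π[33]=0 (border '')
j=34 s[j]='b': π[34]=0 (border '')
j=35 s[j]='a': π[35]=1 (border 'a')
j=36 s[j]='a': π[36]=2 (border 'aa')
j=37 s[j]='b': k: 2→1→0; π[37]=0 (border '')

[0, 1, 2, 0, 0, 1, 2, 0, 0, 1, 0, 0, 1, 0, 0, 1, 0, 0, 0, 1, 0, 0, 1, 0, 1, 0, 1, 0, 0, 0, 0, 0, 0, 0, 0, 1, 2, 0]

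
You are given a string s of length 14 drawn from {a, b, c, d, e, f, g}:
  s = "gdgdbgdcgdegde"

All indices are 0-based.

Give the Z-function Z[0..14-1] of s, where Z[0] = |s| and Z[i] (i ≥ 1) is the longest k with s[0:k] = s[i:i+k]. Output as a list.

[14, 0, 2, 0, 0, 2, 0, 0, 2, 0, 0, 2, 0, 0]

Z[0]=14
i=1: i≥r, start 0; Z[1]=0
i=2: i≥r, start 0; Z[2]=2 scan→box=[2,4)
i=3: min(r-i=1, Z[1]=0)=0; Z[3]=0
i=4: i≥r, start 0; Z[4]=0
i=5: i≥r, start 0; Z[5]=2 scan→box=[5,7)
i=6: min(r-i=1, Z[1]=0)=0; Z[6]=0
i=7: i≥r, start 0; Z[7]=0
i=8: i≥r, start 0; Z[8]=2 scan→box=[8,10)
i=9: min(r-i=1, Z[1]=0)=0; Z[9]=0
i=10: i≥r, start 0; Z[10]=0
i=11: i≥r, start 0; Z[11]=2 scan→box=[11,13)
i=12: min(r-i=1, Z[1]=0)=0; Z[12]=0
i=13: i≥r, start 0; Z[13]=0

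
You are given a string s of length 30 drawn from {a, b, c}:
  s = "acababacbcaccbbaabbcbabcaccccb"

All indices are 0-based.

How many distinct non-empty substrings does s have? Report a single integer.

408

rank→(start, suffix):
  0 → (15, 'aabbcbabcaccccb')
  1 → (2, 'ababacbcaccbbaabbcbabcaccccb')
  2 → (4, 'abacbcaccbbaabbcbabcaccccb')
  3 → (16, 'abbcbabcaccccb')
  4 → (21, 'abcaccccb')
  5 → (0, 'acababacbcaccbbaabbcbabcaccccb')
  6 → (6, 'acbcaccbbaabbcbabcaccccb')
  7 → (10, 'accbbaabbcbabcaccccb')
  8 → (24, 'accccb')
  9 → (29, 'b')
  10 → (14, 'baabbcbabcaccccb')
  11 → (3, 'babacbcaccbbaabbcbabcaccccb')
  12 → (20, 'babcaccccb')
  13 → (5, 'bacbcaccbbaabbcbabcaccccb')
  14 → (13, 'bbaabbcbabcaccccb')
  15 → (17, 'bbcbabcaccccb')
  16 → (8, 'bcaccbbaabbcbabcaccccb')
  17 → (22, 'bcaccccb')
  18 → (18, 'bcbabcaccccb')
  19 → (1, 'cababacbcaccbbaabbcbabcaccccb')
  20 → (9, 'caccbbaabbcbabcaccccb')
  21 → (23, 'caccccb')
  22 → (28, 'cb')
  23 → (19, 'cbabcaccccb')
  24 → (12, 'cbbaabbcbabcaccccb')
  25 → (7, 'cbcaccbbaabbcbabcaccccb')
  26 → (27, 'ccb')
  27 → (11, 'ccbbaabbcbabcaccccb')
  28 → (26, 'cccb')
  29 → (25, 'ccccb')

SA = [15, 2, 4, 16, 21, 0, 6, 10, 24, 29, 14, 3, 20, 5, 13, 17, 8, 22, 18, 1, 9, 23, 28, 19, 12, 7, 27, 11, 26, 25]
rank  pair      lcp
   1  s[15:],s[2:]  1  'a'
   2  s[2:],s[4:]  3  'aba'
   3  s[4:],s[16:]  2  'ab'
   4  s[16:],s[21:]  2  'ab'
   5  s[21:],s[0:]  1  'a'
   6  s[0:],s[6:]  2  'ac'
   7  s[6:],s[10:]  2  'ac'
   8  s[10:],s[24:]  3  'acc'
   9  s[24:],s[29:]  0  ''
  10  s[29:],s[14:]  1  'b'
  11  s[14:],s[3:]  2  'ba'
  12  s[3:],s[20:]  3  'bab'
  13  s[20:],s[5:]  2  'ba'
  14  s[5:],s[13:]  1  'b'
  15  s[13:],s[17:]  2  'bb'
  16  s[17:],s[8:]  1  'b'
  17  s[8:],s[22:]  5  'bcacc'
  18  s[22:],s[18:]  2  'bc'
  19  s[18:],s[1:]  0  ''
  20  s[1:],s[9:]  2  'ca'
  21  s[9:],s[23:]  4  'cacc'
  22  s[23:],s[28:]  1  'c'
  23  s[28:],s[19:]  2  'cb'
  24  s[19:],s[12:]  2  'cb'
  25  s[12:],s[7:]  2  'cb'
  26  s[7:],s[27:]  1  'c'
  27  s[27:],s[11:]  3  'ccb'
  28  s[11:],s[26:]  2  'cc'
  29  s[26:],s[25:]  3  'ccc'

n(n+1)/2 = 30·31/2 = 465
Σ LCP = 0 + 1 + 3 + 2 + 2 + 1 + 2 + 2 + 3 + 0 + 1 + 2 + 3 + 2 + 1 + 2 + 1 + 5 + 2 + 0 + 2 + 4 + 1 + 2 + 2 + 2 + 1 + 3 + 2 + 3 = 57
distinct = 465 − 57 = 408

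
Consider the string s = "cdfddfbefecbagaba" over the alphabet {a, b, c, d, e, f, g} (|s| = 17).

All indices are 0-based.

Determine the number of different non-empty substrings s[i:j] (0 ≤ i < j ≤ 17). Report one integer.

sorted suffixes:
  #0 SA[0]=16  'a'
  #1 SA[1]=14  'aba'
  #2 SA[2]=12  'agaba'
  #3 SA[3]=15  'ba'
  #4 SA[4]=11  'bagaba'
  #5 SA[5]=6  'befecbagaba'
  #6 SA[6]=10  'cbagaba'
  #7 SA[7]=0  'cdfddfbefecbagaba'
  #8 SA[8]=3  'ddfbefecbagaba'
  #9 SA[9]=4  'dfbefecbagaba'
  #10 SA[10]=1  'dfddfbefecbagaba'
  #11 SA[11]=9  'ecbagaba'
  #12 SA[12]=7  'efecbagaba'
  #13 SA[13]=5  'fbefecbagaba'
  #14 SA[14]=2  'fddfbefecbagaba'
  #15 SA[15]=8  'fecbagaba'
  #16 SA[16]=13  'gaba'

SA = [16, 14, 12, 15, 11, 6, 10, 0, 3, 4, 1, 9, 7, 5, 2, 8, 13]
rank  pair      lcp
   1  s[16:],s[14:]  1  'a'
   2  s[14:],s[12:]  1  'a'
   3  s[12:],s[15:]  0  ''
   4  s[15:],s[11:]  2  'ba'
   5  s[11:],s[6:]  1  'b'
   6  s[6:],s[10:]  0  ''
   7  s[10:],s[0:]  1  'c'
   8  s[0:],s[3:]  0  ''
   9  s[3:],s[4:]  1  'd'
  10  s[4:],s[1:]  2  'df'
  11  s[1:],s[9:]  0  ''
  12  s[9:],s[7:]  1  'e'
  13  s[7:],s[5:]  0  ''
  14  s[5:],s[2:]  1  'f'
  15  s[2:],s[8:]  1  'f'
  16  s[8:],s[13:]  0  ''

n(n+1)/2 = 17·18/2 = 153
Σ LCP = 0 + 1 + 1 + 0 + 2 + 1 + 0 + 1 + 0 + 1 + 2 + 0 + 1 + 0 + 1 + 1 + 0 = 12
distinct = 153 − 12 = 141

141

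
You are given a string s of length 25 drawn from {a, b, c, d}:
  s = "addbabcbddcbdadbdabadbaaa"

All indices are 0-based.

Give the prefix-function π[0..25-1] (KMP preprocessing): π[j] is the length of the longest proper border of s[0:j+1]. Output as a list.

[0, 0, 0, 0, 1, 0, 0, 0, 0, 0, 0, 0, 0, 1, 2, 0, 0, 1, 0, 1, 2, 0, 1, 1, 1]

π[0] = 0
j=1 s[j]='d': π[1]=0 (border '')
j=2 s[j]='d': π[2]=0 (border '')
j=3 s[j]='b': π[3]=0 (border '')
j=4 s[j]='a': π[4]=1 (border 'a')
j=5 s[j]='b': k: 1→0; π[5]=0 (border '')
j=6 s[j]='c': π[6]=0 (border '')
j=7 s[j]='b': π[7]=0 (border '')
j=8 s[j]='d': π[8]=0 (border '')
j=9 s[j]='d': π[9]=0 (border '')
j=10 s[j]='c': π[10]=0 (border '')
j=11 s[j]='b': π[11]=0 (border '')
j=12 s[j]='d': π[12]=0 (border '')
j=13 s[j]='a': π[13]=1 (border 'a')
j=14 s[j]='d': π[14]=2 (border 'ad')
j=15 s[j]='b': k: 2→0; π[15]=0 (border '')
j=16 s[j]='d': π[16]=0 (border '')
j=17 s[j]='a': π[17]=1 (border 'a')
j=18 s[j]='b': k: 1→0; π[18]=0 (border '')
j=19 s[j]='a': π[19]=1 (border 'a')
j=20 s[j]='d': π[20]=2 (border 'ad')
j=21 s[j]='b': k: 2→0; π[21]=0 (border '')
j=22 s[j]='a': π[22]=1 (border 'a')
j=23 s[j]='a': k: 1→0; π[23]=1 (border 'a')
j=24 s[j]='a': k: 1→0; π[24]=1 (border 'a')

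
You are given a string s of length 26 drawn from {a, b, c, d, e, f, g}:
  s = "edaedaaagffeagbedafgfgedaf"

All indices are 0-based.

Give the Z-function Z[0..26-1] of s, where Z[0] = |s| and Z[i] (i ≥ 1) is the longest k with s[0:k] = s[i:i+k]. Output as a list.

Z[0]=26
i=1: i≥r, start 0; Z[1]=0
i=2: i≥r, start 0; Z[2]=0
i=3: i≥r, start 0; Z[3]=3 scan→box=[3,6)
i=4: min(r-i=2, Z[1]=0)=0; Z[4]=0
i=5: min(r-i=1, Z[2]=0)=0; Z[5]=0
i=6: i≥r, start 0; Z[6]=0
i=7: i≥r, start 0; Z[7]=0
i=8: i≥r, start 0; Z[8]=0
i=9: i≥r, start 0; Z[9]=0
i=10: i≥r, start 0; Z[10]=0
i=11: i≥r, start 0; Z[11]=1 scan→box=[11,12)
i=12: i≥r, start 0; Z[12]=0
i=13: i≥r, start 0; Z[13]=0
i=14: i≥r, start 0; Z[14]=0
i=15: i≥r, start 0; Z[15]=3 scan→box=[15,18)
i=16: min(r-i=2, Z[1]=0)=0; Z[16]=0
i=17: min(r-i=1, Z[2]=0)=0; Z[17]=0
i=18: i≥r, start 0; Z[18]=0
i=19: i≥r, start 0; Z[19]=0
i=20: i≥r, start 0; Z[20]=0
i=21: i≥r, start 0; Z[21]=0
i=22: i≥r, start 0; Z[22]=3 scan→box=[22,25)
i=23: min(r-i=2, Z[1]=0)=0; Z[23]=0
i=24: min(r-i=1, Z[2]=0)=0; Z[24]=0
i=25: i≥r, start 0; Z[25]=0

[26, 0, 0, 3, 0, 0, 0, 0, 0, 0, 0, 1, 0, 0, 0, 3, 0, 0, 0, 0, 0, 0, 3, 0, 0, 0]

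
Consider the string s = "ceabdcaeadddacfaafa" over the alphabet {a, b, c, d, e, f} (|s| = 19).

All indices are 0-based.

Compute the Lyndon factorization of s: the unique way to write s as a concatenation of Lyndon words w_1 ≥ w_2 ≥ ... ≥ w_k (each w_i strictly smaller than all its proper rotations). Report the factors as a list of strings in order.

emit factor 1: 'ce' (i=0, period=2)
emit factor 2: 'abdcaeadddacf' (i=2, period=13)
emit factor 3: 'aaf' (i=15, period=3)
emit factor 4: 'a' (i=18, period=1)

["ce", "abdcaeadddacf", "aaf", "a"]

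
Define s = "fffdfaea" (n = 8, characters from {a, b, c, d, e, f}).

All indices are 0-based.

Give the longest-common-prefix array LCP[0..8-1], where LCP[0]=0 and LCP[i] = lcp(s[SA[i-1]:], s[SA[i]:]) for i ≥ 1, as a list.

[0, 1, 0, 0, 0, 1, 1, 2]

rank→(start, suffix):
  0 → (7, 'a')
  1 → (5, 'aea')
  2 → (3, 'dfaea')
  3 → (6, 'ea')
  4 → (4, 'faea')
  5 → (2, 'fdfaea')
  6 → (1, 'ffdfaea')
  7 → (0, 'fffdfaea')

SA = [7, 5, 3, 6, 4, 2, 1, 0]
rank  pair      lcp
   1  s[7:],s[5:]  1  'a'
   2  s[5:],s[3:]  0  ''
   3  s[3:],s[6:]  0  ''
   4  s[6:],s[4:]  0  ''
   5  s[4:],s[2:]  1  'f'
   6  s[2:],s[1:]  1  'f'
   7  s[1:],s[0:]  2  'ff'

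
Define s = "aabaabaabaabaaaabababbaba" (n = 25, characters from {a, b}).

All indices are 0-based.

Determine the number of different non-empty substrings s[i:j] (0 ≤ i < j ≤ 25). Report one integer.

227

rank→(start, suffix):
  0 → (24, 'a')
  1 → (12, 'aaaabababbaba')
  2 → (13, 'aaabababbaba')
  3 → (9, 'aabaaaabababbaba')
  4 → (6, 'aabaabaaaabababbaba')
  5 → (3, 'aabaabaabaaaabababbaba')
  6 → (0, 'aabaabaabaabaaaabababbaba')
  7 → (14, 'aabababbaba')
  8 → (22, 'aba')
  9 → (10, 'abaaaabababbaba')
  10 → (7, 'abaabaaaabababbaba')
  11 → (4, 'abaabaabaaaabababbaba')
  12 → (1, 'abaabaabaabaaaabababbaba')
  13 → (15, 'abababbaba')
  14 → (17, 'ababbaba')
  15 → (19, 'abbaba')
  16 → (23, 'ba')
  17 → (11, 'baaaabababbaba')
  18 → (8, 'baabaaaabababbaba')
  19 → (5, 'baabaabaaaabababbaba')
  20 → (2, 'baabaabaabaaaabababbaba')
  21 → (21, 'baba')
  22 → (16, 'bababbaba')
  23 → (18, 'babbaba')
  24 → (20, 'bbaba')

SA = [24, 12, 13, 9, 6, 3, 0, 14, 22, 10, 7, 4, 1, 15, 17, 19, 23, 11, 8, 5, 2, 21, 16, 18, 20]
rank  pair      lcp
   1  s[24:],s[12:]  1  'a'
   2  s[12:],s[13:]  3  'aaa'
   3  s[13:],s[9:]  2  'aa'
   4  s[9:],s[6:]  5  'aabaa'
   5  s[6:],s[3:]  8  'aabaabaa'
   6  s[3:],s[0:]  11  'aabaabaabaa'
   7  s[0:],s[14:]  4  'aaba'
   8  s[14:],s[22:]  1  'a'
   9  s[22:],s[10:]  3  'aba'
  10  s[10:],s[7:]  4  'abaa'
  11  s[7:],s[4:]  7  'abaabaa'
  12  s[4:],s[1:]  10  'abaabaabaa'
  13  s[1:],s[15:]  3  'aba'
  14  s[15:],s[17:]  4  'abab'
  15  s[17:],s[19:]  2  'ab'
  16  s[19:],s[23:]  0  ''
  17  s[23:],s[11:]  2  'ba'
  18  s[11:],s[8:]  3  'baa'
  19  s[8:],s[5:]  6  'baabaa'
  20  s[5:],s[2:]  9  'baabaabaa'
  21  s[2:],s[21:]  2  'ba'
  22  s[21:],s[16:]  4  'baba'
  23  s[16:],s[18:]  3  'bab'
  24  s[18:],s[20:]  1  'b'

n(n+1)/2 = 25·26/2 = 325
Σ LCP = 0 + 1 + 3 + 2 + 5 + 8 + 11 + 4 + 1 + 3 + 4 + 7 + 10 + 3 + 4 + 2 + 0 + 2 + 3 + 6 + 9 + 2 + 4 + 3 + 1 = 98
distinct = 325 − 98 = 227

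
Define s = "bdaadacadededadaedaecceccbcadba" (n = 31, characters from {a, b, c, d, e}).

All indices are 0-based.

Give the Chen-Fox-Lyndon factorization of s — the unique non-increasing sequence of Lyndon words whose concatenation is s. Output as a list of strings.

emit factor 1: 'bd' (i=0, period=2)
emit factor 2: 'aadacadededadaedaecceccbcadb' (i=2, period=28)
emit factor 3: 'a' (i=30, period=1)

["bd", "aadacadededadaedaecceccbcadb", "a"]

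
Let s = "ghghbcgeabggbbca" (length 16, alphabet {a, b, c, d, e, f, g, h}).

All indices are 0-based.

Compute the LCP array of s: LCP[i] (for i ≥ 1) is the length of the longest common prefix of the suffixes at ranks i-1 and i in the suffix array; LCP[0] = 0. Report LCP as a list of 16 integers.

sorted suffixes:
  #0 SA[0]=15  'a'
  #1 SA[1]=8  'abggbbca'
  #2 SA[2]=12  'bbca'
  #3 SA[3]=13  'bca'
  #4 SA[4]=4  'bcgeabggbbca'
  #5 SA[5]=9  'bggbbca'
  #6 SA[6]=14  'ca'
  #7 SA[7]=5  'cgeabggbbca'
  #8 SA[8]=7  'eabggbbca'
  #9 SA[9]=11  'gbbca'
  #10 SA[10]=6  'geabggbbca'
  #11 SA[11]=10  'ggbbca'
  #12 SA[12]=2  'ghbcgeabggbbca'
  #13 SA[13]=0  'ghghbcgeabggbbca'
  #14 SA[14]=3  'hbcgeabggbbca'
  #15 SA[15]=1  'hghbcgeabggbbca'

SA = [15, 8, 12, 13, 4, 9, 14, 5, 7, 11, 6, 10, 2, 0, 3, 1]
rank  pair      lcp
   1  s[15:],s[8:]  1  'a'
   2  s[8:],s[12:]  0  ''
   3  s[12:],s[13:]  1  'b'
   4  s[13:],s[4:]  2  'bc'
   5  s[4:],s[9:]  1  'b'
   6  s[9:],s[14:]  0  ''
   7  s[14:],s[5:]  1  'c'
   8  s[5:],s[7:]  0  ''
   9  s[7:],s[11:]  0  ''
  10  s[11:],s[6:]  1  'g'
  11  s[6:],s[10:]  1  'g'
  12  s[10:],s[2:]  1  'g'
  13  s[2:],s[0:]  2  'gh'
  14  s[0:],s[3:]  0  ''
  15  s[3:],s[1:]  1  'h'

[0, 1, 0, 1, 2, 1, 0, 1, 0, 0, 1, 1, 1, 2, 0, 1]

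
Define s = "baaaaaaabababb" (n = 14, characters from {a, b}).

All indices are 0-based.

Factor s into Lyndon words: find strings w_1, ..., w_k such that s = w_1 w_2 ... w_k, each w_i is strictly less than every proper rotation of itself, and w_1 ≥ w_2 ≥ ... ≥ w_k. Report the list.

["b", "aaaaaaabababb"]

emit factor 1: 'b' (i=0, period=1)
emit factor 2: 'aaaaaaabababb' (i=1, period=13)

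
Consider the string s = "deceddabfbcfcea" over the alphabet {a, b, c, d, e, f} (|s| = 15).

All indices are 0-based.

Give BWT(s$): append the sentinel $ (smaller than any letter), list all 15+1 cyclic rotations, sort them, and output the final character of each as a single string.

aedfafebde$cdcbc

rank  rotation          last
    0  $deceddabfbcfcea  a
    1  a$deceddabfbcfce  e
    2  abfbcfcea$decedd  d
    3  bcfcea$deceddabf  f
    4  bfbcfcea$decedda  a
    5  cea$deceddabfbcf  f
    6  ceddabfbcfcea$de  e
    7  cfcea$deceddabfb  b
    8  dabfbcfcea$deced  d
    9  ddabfbcfcea$dece  e
   10  deceddabfbcfcea$  $
   11  ea$deceddabfbcfc  c
   12  eceddabfbcfcea$d  d
   13  eddabfbcfcea$dec  c
   14  fbcfcea$deceddab  b
   15  fcea$deceddabfbc  c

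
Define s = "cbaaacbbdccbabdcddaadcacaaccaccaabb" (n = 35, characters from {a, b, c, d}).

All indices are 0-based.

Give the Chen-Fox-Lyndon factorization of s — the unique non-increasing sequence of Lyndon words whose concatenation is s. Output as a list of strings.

emit factor 1: 'c' (i=0, period=1)
emit factor 2: 'b' (i=1, period=1)
emit factor 3: 'aaacbbdccbabdcddaadcacaaccaccaabb' (i=2, period=33)

["c", "b", "aaacbbdccbabdcddaadcacaaccaccaabb"]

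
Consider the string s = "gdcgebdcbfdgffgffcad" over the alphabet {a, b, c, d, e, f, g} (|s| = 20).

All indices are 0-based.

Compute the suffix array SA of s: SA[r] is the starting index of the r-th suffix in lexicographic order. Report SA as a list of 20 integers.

[18, 5, 8, 17, 7, 2, 19, 6, 1, 10, 4, 16, 9, 15, 12, 13, 0, 3, 14, 11]

sorted suffixes:
  #0 SA[0]=18  'ad'
  #1 SA[1]=5  'bdcbfdgffgffcad'
  #2 SA[2]=8  'bfdgffgffcad'
  #3 SA[3]=17  'cad'
  #4 SA[4]=7  'cbfdgffgffcad'
  #5 SA[5]=2  'cgebdcbfdgffgffcad'
  #6 SA[6]=19  'd'
  #7 SA[7]=6  'dcbfdgffgffcad'
  #8 SA[8]=1  'dcgebdcbfdgffgffcad'
  #9 SA[9]=10  'dgffgffcad'
  #10 SA[10]=4  'ebdcbfdgffgffcad'
  #11 SA[11]=16  'fcad'
  #12 SA[12]=9  'fdgffgffcad'
  #13 SA[13]=15  'ffcad'
  #14 SA[14]=12  'ffgffcad'
  #15 SA[15]=13  'fgffcad'
  #16 SA[16]=0  'gdcgebdcbfdgffgffcad'
  #17 SA[17]=3  'gebdcbfdgffgffcad'
  #18 SA[18]=14  'gffcad'
  #19 SA[19]=11  'gffgffcad'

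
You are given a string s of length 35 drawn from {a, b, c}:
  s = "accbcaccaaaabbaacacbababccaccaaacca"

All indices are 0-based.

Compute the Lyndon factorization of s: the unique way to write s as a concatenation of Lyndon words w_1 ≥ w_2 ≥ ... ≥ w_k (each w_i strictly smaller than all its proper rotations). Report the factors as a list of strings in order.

["accbc", "acc", "aaaabbaacacbababccaccaaacc", "a"]

emit factor 1: 'accbc' (i=0, period=5)
emit factor 2: 'acc' (i=5, period=3)
emit factor 3: 'aaaabbaacacbababccaccaaacc' (i=8, period=26)
emit factor 4: 'a' (i=34, period=1)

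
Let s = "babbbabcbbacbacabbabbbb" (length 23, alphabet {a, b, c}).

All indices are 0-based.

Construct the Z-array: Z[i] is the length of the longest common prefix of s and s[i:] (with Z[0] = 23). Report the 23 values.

[23, 0, 1, 1, 3, 0, 1, 0, 1, 2, 0, 0, 2, 0, 0, 0, 1, 5, 0, 1, 1, 1, 1]

Z[0]=23
i=1: outside box; Z[1]=0
i=2: outside box; Z[2]=1 grow→box=[2,3)
i=3: outside box; Z[3]=1 grow→box=[3,4)
i=4: outside box; Z[4]=3 grow→box=[4,7)
i=5: min(r-i=2, Z[1]=0)=0; Z[5]=0
i=6: min(r-i=1, Z[2]=1)=1; Z[6]=1
i=7: outside box; Z[7]=0
i=8: outside box; Z[8]=1 grow→box=[8,9)
i=9: outside box; Z[9]=2 grow→box=[9,11)
i=10: min(r-i=1, Z[1]=0)=0; Z[10]=0
i=11: outside box; Z[11]=0
i=12: outside box; Z[12]=2 grow→box=[12,14)
i=13: min(r-i=1, Z[1]=0)=0; Z[13]=0
i=14: outside box; Z[14]=0
i=15: outside box; Z[15]=0
i=16: outside box; Z[16]=1 grow→box=[16,17)
i=17: outside box; Z[17]=5 grow→box=[17,22)
i=18: min(r-i=4, Z[1]=0)=0; Z[18]=0
i=19: min(r-i=3, Z[2]=1)=1; Z[19]=1
i=20: min(r-i=2, Z[3]=1)=1; Z[20]=1
i=21: min(r-i=1, Z[4]=3)=1; Z[21]=1
i=22: outside box; Z[22]=1 grow→box=[22,23)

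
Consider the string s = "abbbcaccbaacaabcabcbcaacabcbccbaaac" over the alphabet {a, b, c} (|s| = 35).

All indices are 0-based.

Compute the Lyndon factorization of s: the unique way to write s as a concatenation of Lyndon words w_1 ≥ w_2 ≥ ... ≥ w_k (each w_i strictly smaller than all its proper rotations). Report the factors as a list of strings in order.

emit factor 1: 'abbbcaccb' (i=0, period=9)
emit factor 2: 'aac' (i=9, period=3)
emit factor 3: 'aabcabcbcaacabcbccb' (i=12, period=19)
emit factor 4: 'aaac' (i=31, period=4)

["abbbcaccb", "aac", "aabcabcbcaacabcbccb", "aaac"]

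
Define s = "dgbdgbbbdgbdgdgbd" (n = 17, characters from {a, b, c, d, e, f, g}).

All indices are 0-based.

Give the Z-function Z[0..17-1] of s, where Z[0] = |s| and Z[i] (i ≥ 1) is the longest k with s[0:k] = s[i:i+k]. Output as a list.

Z[0]=17
i=1: fresh scan; Z[1]=0
i=2: fresh scan; Z[2]=0
i=3: fresh scan; Z[3]=3 scan→box=[3,6)
i=4: min(r-i=2, Z[1]=0)=0; Z[4]=0
i=5: min(r-i=1, Z[2]=0)=0; Z[5]=0
i=6: fresh scan; Z[6]=0
i=7: fresh scan; Z[7]=0
i=8: fresh scan; Z[8]=5 scan→box=[8,13)
i=9: min(r-i=4, Z[1]=0)=0; Z[9]=0
i=10: min(r-i=3, Z[2]=0)=0; Z[10]=0
i=11: min(r-i=2, Z[3]=3)=2; Z[11]=2
i=12: min(r-i=1, Z[4]=0)=0; Z[12]=0
i=13: fresh scan; Z[13]=4 scan→box=[13,17)
i=14: min(r-i=3, Z[1]=0)=0; Z[14]=0
i=15: min(r-i=2, Z[2]=0)=0; Z[15]=0
i=16: min(r-i=1, Z[3]=3)=1; Z[16]=1

[17, 0, 0, 3, 0, 0, 0, 0, 5, 0, 0, 2, 0, 4, 0, 0, 1]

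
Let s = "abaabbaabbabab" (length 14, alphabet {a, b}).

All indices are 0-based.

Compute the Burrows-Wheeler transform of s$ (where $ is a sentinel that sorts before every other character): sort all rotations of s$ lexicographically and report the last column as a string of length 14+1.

bbbb$baaaababaa

rank  rotation         last
    0  $abaabbaabbabab  b
    1  aabbaabbabab$ab  b
    2  aabbabab$abaabb  b
    3  ab$abaabbaabbab  b
    4  abaabbaabbabab$  $
    5  abab$abaabbaabb  b
    6  abbaabbabab$aba  a
    7  abbabab$abaabba  a
    8  b$abaabbaabbaba  a
    9  baabbaabbabab$a  a
   10  baabbabab$abaab  b
   11  bab$abaabbaabba  a
   12  babab$abaabbaab  b
   13  bbaabbabab$abaa  a
   14  bbabab$abaabbaa  a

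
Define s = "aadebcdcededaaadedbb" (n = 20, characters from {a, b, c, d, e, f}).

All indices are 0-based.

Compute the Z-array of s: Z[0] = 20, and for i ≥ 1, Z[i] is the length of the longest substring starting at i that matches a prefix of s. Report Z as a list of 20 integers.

Z[0]=20
i=1: i≥r, start 0; Z[1]=1 extend→box=[1,2)
i=2: i≥r, start 0; Z[2]=0
i=3: i≥r, start 0; Z[3]=0
i=4: i≥r, start 0; Z[4]=0
i=5: i≥r, start 0; Z[5]=0
i=6: i≥r, start 0; Z[6]=0
i=7: i≥r, start 0; Z[7]=0
i=8: i≥r, start 0; Z[8]=0
i=9: i≥r, start 0; Z[9]=0
i=10: i≥r, start 0; Z[10]=0
i=11: i≥r, start 0; Z[11]=0
i=12: i≥r, start 0; Z[12]=2 extend→box=[12,14)
i=13: min(r-i=1, Z[1]=1)=1; Z[13]=4 extend→box=[13,17)
i=14: min(r-i=3, Z[1]=1)=1; Z[14]=1
i=15: min(r-i=2, Z[2]=0)=0; Z[15]=0
i=16: min(r-i=1, Z[3]=0)=0; Z[16]=0
i=17: i≥r, start 0; Z[17]=0
i=18: i≥r, start 0; Z[18]=0
i=19: i≥r, start 0; Z[19]=0

[20, 1, 0, 0, 0, 0, 0, 0, 0, 0, 0, 0, 2, 4, 1, 0, 0, 0, 0, 0]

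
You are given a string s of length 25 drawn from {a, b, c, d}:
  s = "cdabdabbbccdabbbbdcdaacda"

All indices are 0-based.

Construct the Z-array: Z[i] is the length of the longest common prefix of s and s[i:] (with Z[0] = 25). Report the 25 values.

Z[0]=25
i=1: i≥r, start 0; Z[1]=0
i=2: i≥r, start 0; Z[2]=0
i=3: i≥r, start 0; Z[3]=0
i=4: i≥r, start 0; Z[4]=0
i=5: i≥r, start 0; Z[5]=0
i=6: i≥r, start 0; Z[6]=0
i=7: i≥r, start 0; Z[7]=0
i=8: i≥r, start 0; Z[8]=0
i=9: i≥r, start 0; Z[9]=1 extend→box=[9,10)
i=10: i≥r, start 0; Z[10]=4 extend→box=[10,14)
i=11: min(r-i=3, Z[1]=0)=0; Z[11]=0
i=12: min(r-i=2, Z[2]=0)=0; Z[12]=0
i=13: min(r-i=1, Z[3]=0)=0; Z[13]=0
i=14: i≥r, start 0; Z[14]=0
i=15: i≥r, start 0; Z[15]=0
i=16: i≥r, start 0; Z[16]=0
i=17: i≥r, start 0; Z[17]=0
i=18: i≥r, start 0; Z[18]=3 extend→box=[18,21)
i=19: min(r-i=2, Z[1]=0)=0; Z[19]=0
i=20: min(r-i=1, Z[2]=0)=0; Z[20]=0
i=21: i≥r, start 0; Z[21]=0
i=22: i≥r, start 0; Z[22]=3 extend→box=[22,25)
i=23: min(r-i=2, Z[1]=0)=0; Z[23]=0
i=24: min(r-i=1, Z[2]=0)=0; Z[24]=0

[25, 0, 0, 0, 0, 0, 0, 0, 0, 1, 4, 0, 0, 0, 0, 0, 0, 0, 3, 0, 0, 0, 3, 0, 0]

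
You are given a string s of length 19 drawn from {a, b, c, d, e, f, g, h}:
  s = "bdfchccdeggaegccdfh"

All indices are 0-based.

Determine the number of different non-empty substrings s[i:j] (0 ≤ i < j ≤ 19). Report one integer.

rank→(start, suffix):
  0 → (11, 'aegccdfh')
  1 → (0, 'bdfchccdeggaegccdfh')
  2 → (5, 'ccdeggaegccdfh')
  3 → (14, 'ccdfh')
  4 → (6, 'cdeggaegccdfh')
  5 → (15, 'cdfh')
  6 → (3, 'chccdeggaegccdfh')
  7 → (7, 'deggaegccdfh')
  8 → (1, 'dfchccdeggaegccdfh')
  9 → (16, 'dfh')
  10 → (12, 'egccdfh')
  11 → (8, 'eggaegccdfh')
  12 → (2, 'fchccdeggaegccdfh')
  13 → (17, 'fh')
  14 → (10, 'gaegccdfh')
  15 → (13, 'gccdfh')
  16 → (9, 'ggaegccdfh')
  17 → (18, 'h')
  18 → (4, 'hccdeggaegccdfh')

SA = [11, 0, 5, 14, 6, 15, 3, 7, 1, 16, 12, 8, 2, 17, 10, 13, 9, 18, 4]
i: (SA[i-1],SA[i]) lcp shared
  1: (11,0) 0 ''
  2: (0,5) 0 ''
  3: (5,14) 3 'ccd'
  4: (14,6) 1 'c'
  5: (6,15) 2 'cd'
  6: (15,3) 1 'c'
  7: (3,7) 0 ''
  8: (7,1) 1 'd'
  9: (1,16) 2 'df'
  10: (16,12) 0 ''
  11: (12,8) 2 'eg'
  12: (8,2) 0 ''
  13: (2,17) 1 'f'
  14: (17,10) 0 ''
  15: (10,13) 1 'g'
  16: (13,9) 1 'g'
  17: (9,18) 0 ''
  18: (18,4) 1 'h'

n(n+1)/2 = 19·20/2 = 190
Σ LCP = 0 + 0 + 0 + 3 + 1 + 2 + 1 + 0 + 1 + 2 + 0 + 2 + 0 + 1 + 0 + 1 + 1 + 0 + 1 = 16
distinct = 190 − 16 = 174

174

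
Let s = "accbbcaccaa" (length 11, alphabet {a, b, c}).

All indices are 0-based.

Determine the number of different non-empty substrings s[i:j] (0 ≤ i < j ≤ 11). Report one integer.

sorted suffixes:
  #0 SA[0]=10  'a'
  #1 SA[1]=9  'aa'
  #2 SA[2]=6  'accaa'
  #3 SA[3]=0  'accbbcaccaa'
  #4 SA[4]=3  'bbcaccaa'
  #5 SA[5]=4  'bcaccaa'
  #6 SA[6]=8  'caa'
  #7 SA[7]=5  'caccaa'
  #8 SA[8]=2  'cbbcaccaa'
  #9 SA[9]=7  'ccaa'
  #10 SA[10]=1  'ccbbcaccaa'

SA = [10, 9, 6, 0, 3, 4, 8, 5, 2, 7, 1]
i: (SA[i-1],SA[i]) lcp shared
  1: (10,9) 1 'a'
  2: (9,6) 1 'a'
  3: (6,0) 3 'acc'
  4: (0,3) 0 ''
  5: (3,4) 1 'b'
  6: (4,8) 0 ''
  7: (8,5) 2 'ca'
  8: (5,2) 1 'c'
  9: (2,7) 1 'c'
  10: (7,1) 2 'cc'

n(n+1)/2 = 11·12/2 = 66
Σ LCP = 0 + 1 + 1 + 3 + 0 + 1 + 0 + 2 + 1 + 1 + 2 = 12
distinct = 66 − 12 = 54

54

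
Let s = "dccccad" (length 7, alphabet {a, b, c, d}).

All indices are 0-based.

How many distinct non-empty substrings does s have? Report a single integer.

rank | idx | suffix
   0 |   5 | ad
   1 |   4 | cad
   2 |   3 | ccad
   3 |   2 | cccad
   4 |   1 | ccccad
   5 |   6 | d
   6 |   0 | dccccad

SA = [5, 4, 3, 2, 1, 6, 0]
[i] adj suffixes → lcp
  [1] 5/4 → 0 ('')
  [2] 4/3 → 1 ('c')
  [3] 3/2 → 2 ('cc')
  [4] 2/1 → 3 ('ccc')
  [5] 1/6 → 0 ('')
  [6] 6/0 → 1 ('d')

n(n+1)/2 = 7·8/2 = 28
Σ LCP = 0 + 0 + 1 + 2 + 3 + 0 + 1 = 7
distinct = 28 − 7 = 21

21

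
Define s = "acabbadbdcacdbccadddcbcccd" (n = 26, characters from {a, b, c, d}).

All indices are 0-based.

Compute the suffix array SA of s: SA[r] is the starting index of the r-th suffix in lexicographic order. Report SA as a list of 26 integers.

sorted suffixes:
  #0 SA[0]=2  'abbadbdcacdbccadddcbcccd'
  #1 SA[1]=0  'acabbadbdcacdbccadddcbcccd'
  #2 SA[2]=10  'acdbccadddcbcccd'
  #3 SA[3]=5  'adbdcacdbccadddcbcccd'
  #4 SA[4]=16  'adddcbcccd'
  #5 SA[5]=4  'badbdcacdbccadddcbcccd'
  #6 SA[6]=3  'bbadbdcacdbccadddcbcccd'
  #7 SA[7]=13  'bccadddcbcccd'
  #8 SA[8]=21  'bcccd'
  #9 SA[9]=7  'bdcacdbccadddcbcccd'
  #10 SA[10]=1  'cabbadbdcacdbccadddcbcccd'
  #11 SA[11]=9  'cacdbccadddcbcccd'
  #12 SA[12]=15  'cadddcbcccd'
  #13 SA[13]=20  'cbcccd'
  #14 SA[14]=14  'ccadddcbcccd'
  #15 SA[15]=22  'cccd'
  #16 SA[16]=23  'ccd'
  #17 SA[17]=24  'cd'
  #18 SA[18]=11  'cdbccadddcbcccd'
  #19 SA[19]=25  'd'
  #20 SA[20]=12  'dbccadddcbcccd'
  #21 SA[21]=6  'dbdcacdbccadddcbcccd'
  #22 SA[22]=8  'dcacdbccadddcbcccd'
  #23 SA[23]=19  'dcbcccd'
  #24 SA[24]=18  'ddcbcccd'
  #25 SA[25]=17  'dddcbcccd'

[2, 0, 10, 5, 16, 4, 3, 13, 21, 7, 1, 9, 15, 20, 14, 22, 23, 24, 11, 25, 12, 6, 8, 19, 18, 17]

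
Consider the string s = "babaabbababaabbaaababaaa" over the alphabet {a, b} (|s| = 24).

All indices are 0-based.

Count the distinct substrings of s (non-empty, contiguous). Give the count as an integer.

sorted suffixes:
  #0 SA[0]=23  'a'
  #1 SA[1]=22  'aa'
  #2 SA[2]=21  'aaa'
  #3 SA[3]=15  'aaababaaa'
  #4 SA[4]=16  'aababaaa'
  #5 SA[5]=11  'aabbaaababaaa'
  #6 SA[6]=3  'aabbababaabbaaababaaa'
  #7 SA[7]=19  'abaaa'
  #8 SA[8]=9  'abaabbaaababaaa'
  #9 SA[9]=1  'abaabbababaabbaaababaaa'
  #10 SA[10]=17  'ababaaa'
  #11 SA[11]=7  'ababaabbaaababaaa'
  #12 SA[12]=12  'abbaaababaaa'
  #13 SA[13]=4  'abbababaabbaaababaaa'
  #14 SA[14]=20  'baaa'
  #15 SA[15]=14  'baaababaaa'
  #16 SA[16]=10  'baabbaaababaaa'
  #17 SA[17]=2  'baabbababaabbaaababaaa'
  #18 SA[18]=18  'babaaa'
  #19 SA[19]=8  'babaabbaaababaaa'
  #20 SA[20]=0  'babaabbababaabbaaababaaa'
  #21 SA[21]=6  'bababaabbaaababaaa'
  #22 SA[22]=13  'bbaaababaaa'
  #23 SA[23]=5  'bbababaabbaaababaaa'

SA = [23, 22, 21, 15, 16, 11, 3, 19, 9, 1, 17, 7, 12, 4, 20, 14, 10, 2, 18, 8, 0, 6, 13, 5]
[i] adj suffixes → lcp
  [1] 23/22 → 1 ('a')
  [2] 22/21 → 2 ('aa')
  [3] 21/15 → 3 ('aaa')
  [4] 15/16 → 2 ('aa')
  [5] 16/11 → 3 ('aab')
  [6] 11/3 → 5 ('aabba')
  [7] 3/19 → 1 ('a')
  [8] 19/9 → 4 ('abaa')
  [9] 9/1 → 7 ('abaabba')
  [10] 1/17 → 3 ('aba')
  [11] 17/7 → 6 ('ababaa')
  [12] 7/12 → 2 ('ab')
  [13] 12/4 → 4 ('abba')
  [14] 4/20 → 0 ('')
  [15] 20/14 → 4 ('baaa')
  [16] 14/10 → 3 ('baa')
  [17] 10/2 → 6 ('baabba')
  [18] 2/18 → 2 ('ba')
  [19] 18/8 → 5 ('babaa')
  [20] 8/0 → 8 ('babaabba')
  [21] 0/6 → 4 ('baba')
  [22] 6/13 → 1 ('b')
  [23] 13/5 → 3 ('bba')

n(n+1)/2 = 24·25/2 = 300
Σ LCP = 0 + 1 + 2 + 3 + 2 + 3 + 5 + 1 + 4 + 7 + 3 + 6 + 2 + 4 + 0 + 4 + 3 + 6 + 2 + 5 + 8 + 4 + 1 + 3 = 79
distinct = 300 − 79 = 221

221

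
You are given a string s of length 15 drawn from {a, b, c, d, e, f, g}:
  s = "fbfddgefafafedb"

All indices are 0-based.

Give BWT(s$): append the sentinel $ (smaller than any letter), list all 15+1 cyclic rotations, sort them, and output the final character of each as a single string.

rank  rotation          last
    0  $fbfddgefafafedb  b
    1  afafedb$fbfddgef  f
    2  afedb$fbfddgefaf  f
    3  b$fbfddgefafafed  d
    4  bfddgefafafedb$f  f
    5  db$fbfddgefafafe  e
    6  ddgefafafedb$fbf  f
    7  dgefafafedb$fbfd  d
    8  edb$fbfddgefafaf  f
    9  efafafedb$fbfddg  g
   10  fafafedb$fbfddge  e
   11  fafedb$fbfddgefa  a
   12  fbfddgefafafedb$  $
   13  fddgefafafedb$fb  b
   14  fedb$fbfddgefafa  a
   15  gefafafedb$fbfdd  d

bffdfefdfgea$bad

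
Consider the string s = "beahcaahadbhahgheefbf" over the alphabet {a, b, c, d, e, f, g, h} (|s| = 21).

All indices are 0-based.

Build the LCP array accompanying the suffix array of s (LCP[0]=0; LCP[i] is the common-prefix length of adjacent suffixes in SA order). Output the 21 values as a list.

[0, 1, 1, 2, 2, 0, 1, 1, 0, 0, 0, 1, 1, 0, 1, 0, 0, 2, 1, 1, 1]

sorted suffixes:
  #0 SA[0]=5  'aahadbhahgheefbf'
  #1 SA[1]=8  'adbhahgheefbf'
  #2 SA[2]=6  'ahadbhahgheefbf'
  #3 SA[3]=2  'ahcaahadbhahgheefbf'
  #4 SA[4]=12  'ahgheefbf'
  #5 SA[5]=0  'beahcaahadbhahgheefbf'
  #6 SA[6]=19  'bf'
  #7 SA[7]=10  'bhahgheefbf'
  #8 SA[8]=4  'caahadbhahgheefbf'
  #9 SA[9]=9  'dbhahgheefbf'
  #10 SA[10]=1  'eahcaahadbhahgheefbf'
  #11 SA[11]=16  'eefbf'
  #12 SA[12]=17  'efbf'
  #13 SA[13]=20  'f'
  #14 SA[14]=18  'fbf'
  #15 SA[15]=14  'gheefbf'
  #16 SA[16]=7  'hadbhahgheefbf'
  #17 SA[17]=11  'hahgheefbf'
  #18 SA[18]=3  'hcaahadbhahgheefbf'
  #19 SA[19]=15  'heefbf'
  #20 SA[20]=13  'hgheefbf'

SA = [5, 8, 6, 2, 12, 0, 19, 10, 4, 9, 1, 16, 17, 20, 18, 14, 7, 11, 3, 15, 13]
rank  pair      lcp
   1  s[5:],s[8:]  1  'a'
   2  s[8:],s[6:]  1  'a'
   3  s[6:],s[2:]  2  'ah'
   4  s[2:],s[12:]  2  'ah'
   5  s[12:],s[0:]  0  ''
   6  s[0:],s[19:]  1  'b'
   7  s[19:],s[10:]  1  'b'
   8  s[10:],s[4:]  0  ''
   9  s[4:],s[9:]  0  ''
  10  s[9:],s[1:]  0  ''
  11  s[1:],s[16:]  1  'e'
  12  s[16:],s[17:]  1  'e'
  13  s[17:],s[20:]  0  ''
  14  s[20:],s[18:]  1  'f'
  15  s[18:],s[14:]  0  ''
  16  s[14:],s[7:]  0  ''
  17  s[7:],s[11:]  2  'ha'
  18  s[11:],s[3:]  1  'h'
  19  s[3:],s[15:]  1  'h'
  20  s[15:],s[13:]  1  'h'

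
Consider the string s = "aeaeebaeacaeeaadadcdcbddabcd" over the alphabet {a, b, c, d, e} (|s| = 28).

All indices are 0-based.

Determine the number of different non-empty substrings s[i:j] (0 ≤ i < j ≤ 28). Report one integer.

371

rank→(start, suffix):
  0 → (13, 'aadadcdcbddabcd')
  1 → (24, 'abcd')
  2 → (8, 'acaeeaadadcdcbddabcd')
  3 → (14, 'adadcdcbddabcd')
  4 → (16, 'adcdcbddabcd')
  5 → (6, 'aeacaeeaadadcdcbddabcd')
  6 → (0, 'aeaeebaeacaeeaadadcdcbddabcd')
  7 → (10, 'aeeaadadcdcbddabcd')
  8 → (2, 'aeebaeacaeeaadadcdcbddabcd')
  9 → (5, 'baeacaeeaadadcdcbddabcd')
  10 → (25, 'bcd')
  11 → (21, 'bddabcd')
  12 → (9, 'caeeaadadcdcbddabcd')
  13 → (20, 'cbddabcd')
  14 → (26, 'cd')
  15 → (18, 'cdcbddabcd')
  16 → (27, 'd')
  17 → (23, 'dabcd')
  18 → (15, 'dadcdcbddabcd')
  19 → (19, 'dcbddabcd')
  20 → (17, 'dcdcbddabcd')
  21 → (22, 'ddabcd')
  22 → (12, 'eaadadcdcbddabcd')
  23 → (7, 'eacaeeaadadcdcbddabcd')
  24 → (1, 'eaeebaeacaeeaadadcdcbddabcd')
  25 → (4, 'ebaeacaeeaadadcdcbddabcd')
  26 → (11, 'eeaadadcdcbddabcd')
  27 → (3, 'eebaeacaeeaadadcdcbddabcd')

SA = [13, 24, 8, 14, 16, 6, 0, 10, 2, 5, 25, 21, 9, 20, 26, 18, 27, 23, 15, 19, 17, 22, 12, 7, 1, 4, 11, 3]
rank  pair      lcp
   1  s[13:],s[24:]  1  'a'
   2  s[24:],s[8:]  1  'a'
   3  s[8:],s[14:]  1  'a'
   4  s[14:],s[16:]  2  'ad'
   5  s[16:],s[6:]  1  'a'
   6  s[6:],s[0:]  3  'aea'
   7  s[0:],s[10:]  2  'ae'
   8  s[10:],s[2:]  3  'aee'
   9  s[2:],s[5:]  0  ''
  10  s[5:],s[25:]  1  'b'
  11  s[25:],s[21:]  1  'b'
  12  s[21:],s[9:]  0  ''
  13  s[9:],s[20:]  1  'c'
  14  s[20:],s[26:]  1  'c'
  15  s[26:],s[18:]  2  'cd'
  16  s[18:],s[27:]  0  ''
  17  s[27:],s[23:]  1  'd'
  18  s[23:],s[15:]  2  'da'
  19  s[15:],s[19:]  1  'd'
  20  s[19:],s[17:]  2  'dc'
  21  s[17:],s[22:]  1  'd'
  22  s[22:],s[12:]  0  ''
  23  s[12:],s[7:]  2  'ea'
  24  s[7:],s[1:]  2  'ea'
  25  s[1:],s[4:]  1  'e'
  26  s[4:],s[11:]  1  'e'
  27  s[11:],s[3:]  2  'ee'

n(n+1)/2 = 28·29/2 = 406
Σ LCP = 0 + 1 + 1 + 1 + 2 + 1 + 3 + 2 + 3 + 0 + 1 + 1 + 0 + 1 + 1 + 2 + 0 + 1 + 2 + 1 + 2 + 1 + 0 + 2 + 2 + 1 + 1 + 2 = 35
distinct = 406 − 35 = 371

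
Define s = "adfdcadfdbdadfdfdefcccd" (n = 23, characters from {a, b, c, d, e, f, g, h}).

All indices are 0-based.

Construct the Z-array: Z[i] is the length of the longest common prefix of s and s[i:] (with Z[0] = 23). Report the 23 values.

Z[0]=23
i=1: fresh scan; Z[1]=0
i=2: fresh scan; Z[2]=0
i=3: fresh scan; Z[3]=0
i=4: fresh scan; Z[4]=0
i=5: fresh scan; Z[5]=4 scan→box=[5,9)
i=6: min(r-i=3, Z[1]=0)=0; Z[6]=0
i=7: min(r-i=2, Z[2]=0)=0; Z[7]=0
i=8: min(r-i=1, Z[3]=0)=0; Z[8]=0
i=9: fresh scan; Z[9]=0
i=10: fresh scan; Z[10]=0
i=11: fresh scan; Z[11]=4 scan→box=[11,15)
i=12: min(r-i=3, Z[1]=0)=0; Z[12]=0
i=13: min(r-i=2, Z[2]=0)=0; Z[13]=0
i=14: min(r-i=1, Z[3]=0)=0; Z[14]=0
i=15: fresh scan; Z[15]=0
i=16: fresh scan; Z[16]=0
i=17: fresh scan; Z[17]=0
i=18: fresh scan; Z[18]=0
i=19: fresh scan; Z[19]=0
i=20: fresh scan; Z[20]=0
i=21: fresh scan; Z[21]=0
i=22: fresh scan; Z[22]=0

[23, 0, 0, 0, 0, 4, 0, 0, 0, 0, 0, 4, 0, 0, 0, 0, 0, 0, 0, 0, 0, 0, 0]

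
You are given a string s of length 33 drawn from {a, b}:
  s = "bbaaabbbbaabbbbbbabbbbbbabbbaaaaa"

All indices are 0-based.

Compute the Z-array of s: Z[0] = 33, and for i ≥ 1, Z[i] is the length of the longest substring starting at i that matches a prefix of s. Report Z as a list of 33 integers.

Z[0]=33
i=1: outside box; Z[1]=1 scan→box=[1,2)
i=2: outside box; Z[2]=0
i=3: outside box; Z[3]=0
i=4: outside box; Z[4]=0
i=5: outside box; Z[5]=2 scan→box=[5,7)
i=6: min(r-i=1, Z[1]=1)=1; Z[6]=2 scan→box=[6,8)
i=7: min(r-i=1, Z[1]=1)=1; Z[7]=4 scan→box=[7,11)
i=8: min(r-i=3, Z[1]=1)=1; Z[8]=1
i=9: min(r-i=2, Z[2]=0)=0; Z[9]=0
i=10: min(r-i=1, Z[3]=0)=0; Z[10]=0
i=11: outside box; Z[11]=2 scan→box=[11,13)
i=12: min(r-i=1, Z[1]=1)=1; Z[12]=2 scan→box=[12,14)
i=13: min(r-i=1, Z[1]=1)=1; Z[13]=2 scan→box=[13,15)
i=14: min(r-i=1, Z[1]=1)=1; Z[14]=2 scan→box=[14,16)
i=15: min(r-i=1, Z[1]=1)=1; Z[15]=3 scan→box=[15,18)
i=16: min(r-i=2, Z[1]=1)=1; Z[16]=1
i=17: min(r-i=1, Z[2]=0)=0; Z[17]=0
i=18: outside box; Z[18]=2 scan→box=[18,20)
i=19: min(r-i=1, Z[1]=1)=1; Z[19]=2 scan→box=[19,21)
i=20: min(r-i=1, Z[1]=1)=1; Z[20]=2 scan→box=[20,22)
i=21: min(r-i=1, Z[1]=1)=1; Z[21]=2 scan→box=[21,23)
i=22: min(r-i=1, Z[1]=1)=1; Z[22]=3 scan→box=[22,25)
i=23: min(r-i=2, Z[1]=1)=1; Z[23]=1
i=24: min(r-i=1, Z[2]=0)=0; Z[24]=0
i=25: outside box; Z[25]=2 scan→box=[25,27)
i=26: min(r-i=1, Z[1]=1)=1; Z[26]=5 scan→box=[26,31)
i=27: min(r-i=4, Z[1]=1)=1; Z[27]=1
i=28: min(r-i=3, Z[2]=0)=0; Z[28]=0
i=29: min(r-i=2, Z[3]=0)=0; Z[29]=0
i=30: min(r-i=1, Z[4]=0)=0; Z[30]=0
i=31: outside box; Z[31]=0
i=32: outside box; Z[32]=0

[33, 1, 0, 0, 0, 2, 2, 4, 1, 0, 0, 2, 2, 2, 2, 3, 1, 0, 2, 2, 2, 2, 3, 1, 0, 2, 5, 1, 0, 0, 0, 0, 0]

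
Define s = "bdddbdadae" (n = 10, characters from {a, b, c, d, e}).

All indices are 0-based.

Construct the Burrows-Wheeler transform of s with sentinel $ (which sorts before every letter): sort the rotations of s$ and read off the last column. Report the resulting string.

eddd$baddba

rank  rotation     last
    0  $bdddbdadae  e
    1  adae$bdddbd  d
    2  ae$bdddbdad  d
    3  bdadae$bddd  d
    4  bdddbdadae$  $
    5  dadae$bdddb  b
    6  dae$bdddbda  a
    7  dbdadae$bdd  d
    8  ddbdadae$bd  d
    9  dddbdadae$b  b
   10  e$bdddbdada  a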